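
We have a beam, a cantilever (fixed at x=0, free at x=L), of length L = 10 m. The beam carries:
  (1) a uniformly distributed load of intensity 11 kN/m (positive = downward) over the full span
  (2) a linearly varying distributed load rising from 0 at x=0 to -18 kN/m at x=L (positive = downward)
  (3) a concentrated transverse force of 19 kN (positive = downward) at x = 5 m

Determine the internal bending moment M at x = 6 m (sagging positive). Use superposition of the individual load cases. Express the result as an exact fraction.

Load 1 — uniform load w=11 kN/m over full span:
  M_1 = -w(L-x)²/2 = -11·(10-6)²/2 = -88 kN·m
Load 2 — triangular load w₀=-18 kN/m (0→w₀ over full span):
  M_2 = w₀Lx/2 - w₀L²/3 - w₀x³/(6L) = (-18)·10·6/2 - (-18)·10²/3 - (-18)·6³/(6·10) = 624/5 kN·m
Load 3 — point force P=19 kN at a=5 m (b=L-a=5):
  M_3 = 0  [x>a] = 0 kN·m
Superposition: M = Σ M_i = 184/5 kN·m ≈ 36.800000 kN·m

M(6) = 184/5 kN·m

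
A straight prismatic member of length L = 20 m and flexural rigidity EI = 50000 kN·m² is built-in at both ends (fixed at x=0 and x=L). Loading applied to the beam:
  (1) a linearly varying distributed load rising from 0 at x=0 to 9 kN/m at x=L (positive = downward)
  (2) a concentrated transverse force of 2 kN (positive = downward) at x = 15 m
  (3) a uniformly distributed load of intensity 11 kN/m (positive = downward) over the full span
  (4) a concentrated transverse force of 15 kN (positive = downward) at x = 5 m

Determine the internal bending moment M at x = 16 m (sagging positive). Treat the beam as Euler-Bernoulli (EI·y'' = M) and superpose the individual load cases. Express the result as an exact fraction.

Load 1 — triangular load w₀=9 kN/m (0→w₀ over full span):
  M_1 = 3w₀Lx/20 - w₀L²/30 - w₀x³/(6L) = 3·9·20·16/20 - 9·20²/30 - 9·16³/(6·20) = 24/5 kN·m
Load 2 — point force P=2 kN at a=15 m (b=L-a=5):
  M_2 = Pa²(a+3b)(L-x)/L³ - Pa²b/L²  [x>a] = 2·15²·(15+3·5)·(20-16)/20³ - 2·15²·5/20² = 9/8 kN·m
Load 3 — uniform load w=11 kN/m over full span:
  M_3 = wLx/2 - wL²/12 - wx²/2 = 11·20·16/2 - 11·20²/12 - 11·16²/2 = -44/3 kN·m
Load 4 — point force P=15 kN at a=5 m (b=L-a=15):
  M_4 = Pa²(a+3b)(L-x)/L³ - Pa²b/L²  [x>a] = 15·5²·(5+3·15)·(20-16)/20³ - 15·5²·15/20² = -75/16 kN·m
Superposition: M = Σ M_i = -3223/240 kN·m ≈ -13.429167 kN·m

M(16) = -3223/240 kN·m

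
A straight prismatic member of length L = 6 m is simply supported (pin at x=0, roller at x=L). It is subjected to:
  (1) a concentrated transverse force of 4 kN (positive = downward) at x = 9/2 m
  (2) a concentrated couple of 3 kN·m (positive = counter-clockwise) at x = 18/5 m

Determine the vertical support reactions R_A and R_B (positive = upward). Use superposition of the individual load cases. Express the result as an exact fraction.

Load 1 — point force P=4 kN at a=9/2 m (b=L-a=3/2):
  R_A = Pb/L = 4·(3/2)/6 = 1 kN
  R_B = Pa/L = 4·(9/2)/6 = 3 kN
Load 2 — applied couple M₀=3 kN·m at a=18/5 m (b=L-a=12/5):
  R_A = M₀/L = 3/6 = 1/2 kN
  R_B = -M₀/L = -3/6 = -1/2 kN
Superposition: R_A = 3/2 kN, R_B = 5/2 kN

R_A = 3/2 kN, R_B = 5/2 kN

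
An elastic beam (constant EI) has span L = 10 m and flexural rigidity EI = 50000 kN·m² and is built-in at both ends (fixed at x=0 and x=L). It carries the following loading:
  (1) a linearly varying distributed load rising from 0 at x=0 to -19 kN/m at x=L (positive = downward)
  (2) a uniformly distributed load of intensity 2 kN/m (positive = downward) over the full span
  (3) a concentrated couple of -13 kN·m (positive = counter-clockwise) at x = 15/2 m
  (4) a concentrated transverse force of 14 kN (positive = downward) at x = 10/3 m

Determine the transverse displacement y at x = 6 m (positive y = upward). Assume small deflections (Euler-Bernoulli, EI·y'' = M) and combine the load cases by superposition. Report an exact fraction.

y(6) = 2678639/810000000 m

Load 1 — triangular load w₀=-19 kN/m (0→w₀ over full span):
  y_1 = -w₀x²(L-x)²(x+2L)/(120LEI) = -(-19)·6²·(10-6)²·(6+2·10)/(120·10·50000) = 741/156250 m
Load 2 — uniform load w=2 kN/m over full span:
  y_2 = -wx²(L-x)²/(24EI) = -2·6²·(10-6)²/(24·50000) = -3/3125 m
Load 3 — applied couple M₀=-13 kN·m at a=15/2 m (b=L-a=5/2):
  y_3 = (R_Ax³/6 - M_Ax²/2)/EI  [x≤a] with R_A=-117/80, M_A=-65/16 = ((-117/80)·6³/6 - (-65/16)·6²/2)/50000 = 819/2000000 m
Load 4 — point force P=14 kN at a=10/3 m (b=L-a=20/3):
  y_4 = -Pa²(L-x)²(3bL-(3b+a)(L-x))/(6L³EI)  [x>a] = -14·(10/3)²·(10-6)²·(3·(20/3)·10-(3·(20/3)+(10/3))·(10-6))/(6·10³·50000) = -224/253125 m
Superposition: y = Σ y_i = 2678639/810000000 m ≈ 0.003307 m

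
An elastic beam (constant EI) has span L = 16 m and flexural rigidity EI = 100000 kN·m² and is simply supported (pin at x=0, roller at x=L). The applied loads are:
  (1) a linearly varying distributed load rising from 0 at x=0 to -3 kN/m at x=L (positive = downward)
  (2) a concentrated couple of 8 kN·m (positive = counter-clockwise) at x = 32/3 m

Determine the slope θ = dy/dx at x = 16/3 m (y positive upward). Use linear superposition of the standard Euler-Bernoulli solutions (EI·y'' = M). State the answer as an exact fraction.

Load 1 — triangular load w₀=-3 kN/m (0→w₀ over full span):
  θ_1 = -w₀(7L⁴-30L²x²+15x⁴)/(360LEI) = -(-3)·(7·16⁴-30·16²·(16/3)²+15·(16/3)⁴)/(360·16·100000) = 1664/1265625 rad
Load 2 — applied couple M₀=8 kN·m at a=32/3 m (b=L-a=16/3):
  θ_2 = (M₀x²/(2L)+C₁)/EI  [x≤a] with C₁=M₀(3b²-L²)/(6L)=-128/9 = (8·(16/3)²/(2·16)+(-128/9))/100000 = -2/28125 rad
Superposition: θ = Σ θ_i = 1574/1265625 rad ≈ 0.001244 rad

θ(16/3) = 1574/1265625 rad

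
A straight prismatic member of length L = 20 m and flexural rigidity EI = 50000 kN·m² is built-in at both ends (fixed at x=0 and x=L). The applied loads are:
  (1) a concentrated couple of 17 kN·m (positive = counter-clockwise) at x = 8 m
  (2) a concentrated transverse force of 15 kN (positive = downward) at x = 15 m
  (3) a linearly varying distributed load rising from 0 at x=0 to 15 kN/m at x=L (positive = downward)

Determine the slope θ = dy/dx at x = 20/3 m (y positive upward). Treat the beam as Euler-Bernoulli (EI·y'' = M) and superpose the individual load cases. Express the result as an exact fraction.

θ(20/3) = -171367/20250000 rad

Load 1 — applied couple M₀=17 kN·m at a=8 m (b=L-a=12):
  θ_1 = (R_Ax²/2 - M_Ax)/EI  [x≤a] with R_A=153/125, M_A=51/25 = ((153/125)·(20/3)²/2 - (51/25)·(20/3))/50000 = 17/62500 rad
Load 2 — point force P=15 kN at a=15 m (b=L-a=5):
  θ_2 = -Pb²x(2aL-(3a+b)x)/(2L³EI)  [x≤a] = -15·5²·(20/3)·(2·15·20-(3·15+5)·(20/3))/(2·20³·50000) = -1/1200 rad
Load 3 — triangular load w₀=15 kN/m (0→w₀ over full span):
  θ_3 = -w₀(2x(L-x)(L-2x)(x+2L)+x²(L-x)²)/(120LEI) = -15·(2·(20/3)·(20-(20/3))·(20-2·(20/3))·((20/3)+2·20)+(20/3)²·(20-(20/3))²)/(120·20·50000) = -16/2025 rad
Superposition: θ = Σ θ_i = -171367/20250000 rad ≈ -0.008463 rad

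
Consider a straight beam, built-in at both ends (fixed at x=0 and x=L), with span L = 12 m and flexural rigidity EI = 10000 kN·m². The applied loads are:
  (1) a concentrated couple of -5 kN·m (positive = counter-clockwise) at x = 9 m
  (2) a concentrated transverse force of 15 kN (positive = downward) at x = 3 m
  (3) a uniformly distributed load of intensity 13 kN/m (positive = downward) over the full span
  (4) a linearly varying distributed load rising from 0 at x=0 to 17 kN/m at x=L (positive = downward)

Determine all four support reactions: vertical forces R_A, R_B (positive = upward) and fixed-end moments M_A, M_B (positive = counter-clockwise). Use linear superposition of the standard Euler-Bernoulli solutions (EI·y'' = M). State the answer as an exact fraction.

R_A = 9663/80 kN, M_A = 5227/20 kN·m, R_B = 12177/80 kN, M_B = -2859/10 kN·m

Load 1 — applied couple M₀=-5 kN·m at a=9 m (b=L-a=3):
  R_A = 6M₀ab/L³ = 6·(-5)·9·3/12³ = -15/32 kN
  M_A = M₀b(2a-b)/L² = (-5)·3·(2·9-3)/12² = -25/16 kN·m
  R_B = -6M₀ab/L³ = -6·(-5)·9·3/12³ = 15/32 kN
  M_B = M₀a(2b-a)/L² = (-5)·9·(2·3-9)/12² = 15/16 kN·m
Load 2 — point force P=15 kN at a=3 m (b=L-a=9):
  R_A = Pb²(3a+b)/L³ = 15·9²·(3·3+9)/12³ = 405/32 kN
  M_A = Pab²/L² = 15·3·9²/12² = 405/16 kN·m
  R_B = Pa²(a+3b)/L³ = 15·3²·(3+3·9)/12³ = 75/32 kN
  M_B = -Pa²b/L² = -15·3²·9/12² = -135/16 kN·m
Load 3 — uniform load w=13 kN/m over full span:
  R_A = wL/2 = 13·12/2 = 78 kN
  M_A = wL²/12 = 13·12²/12 = 156 kN·m
  R_B = wL/2 = 13·12/2 = 78 kN
  M_B = -wL²/12 = -13·12²/12 = -156 kN·m
Load 4 — triangular load w₀=17 kN/m (0→w₀ over full span):
  R_A = 3w₀L/20 = 3·17·12/20 = 153/5 kN
  M_A = w₀L²/30 = 17·12²/30 = 408/5 kN·m
  R_B = 7w₀L/20 = 7·17·12/20 = 357/5 kN
  M_B = -w₀L²/20 = -17·12²/20 = -612/5 kN·m
Superposition: R_A = 9663/80 kN, M_A = 5227/20 kN·m, R_B = 12177/80 kN, M_B = -2859/10 kN·m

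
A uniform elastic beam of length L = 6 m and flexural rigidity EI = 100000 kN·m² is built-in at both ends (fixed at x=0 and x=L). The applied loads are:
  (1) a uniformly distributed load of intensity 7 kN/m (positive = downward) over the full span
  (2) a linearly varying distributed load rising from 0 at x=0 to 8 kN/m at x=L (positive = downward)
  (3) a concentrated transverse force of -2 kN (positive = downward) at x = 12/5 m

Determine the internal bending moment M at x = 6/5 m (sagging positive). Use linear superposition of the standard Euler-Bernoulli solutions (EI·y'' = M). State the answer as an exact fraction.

Load 1 — uniform load w=7 kN/m over full span:
  M_1 = wLx/2 - wL²/12 - wx²/2 = 7·6·(6/5)/2 - 7·6²/12 - 7·(6/5)²/2 = -21/25 kN·m
Load 2 — triangular load w₀=8 kN/m (0→w₀ over full span):
  M_2 = 3w₀Lx/20 - w₀L²/30 - w₀x³/(6L) = 3·8·6·(6/5)/20 - 8·6²/30 - 8·(6/5)³/(6·6) = -168/125 kN·m
Load 3 — point force P=-2 kN at a=12/5 m (b=L-a=18/5):
  M_3 = Pb²(3a+b)x/L³ - Pab²/L²  [x≤a] = (-2)·(18/5)²·(3·(12/5)+(18/5))·(6/5)/6³ - (-2)·(12/5)·(18/5)²/6² = 108/625 kN·m
Superposition: M = Σ M_i = -1257/625 kN·m ≈ -2.011200 kN·m

M(6/5) = -1257/625 kN·m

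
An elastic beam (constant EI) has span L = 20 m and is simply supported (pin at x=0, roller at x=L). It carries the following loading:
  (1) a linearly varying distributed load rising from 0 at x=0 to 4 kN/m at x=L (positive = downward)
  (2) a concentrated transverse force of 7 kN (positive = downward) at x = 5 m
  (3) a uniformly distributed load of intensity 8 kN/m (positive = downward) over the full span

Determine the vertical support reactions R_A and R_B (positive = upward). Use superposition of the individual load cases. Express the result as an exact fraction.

Load 1 — triangular load w₀=4 kN/m (0→w₀ over full span):
  R_A = w₀L/6 = 4·20/6 = 40/3 kN
  R_B = w₀L/3 = 4·20/3 = 80/3 kN
Load 2 — point force P=7 kN at a=5 m (b=L-a=15):
  R_A = Pb/L = 7·15/20 = 21/4 kN
  R_B = Pa/L = 7·5/20 = 7/4 kN
Load 3 — uniform load w=8 kN/m over full span:
  R_A = wL/2 = 8·20/2 = 80 kN
  R_B = wL/2 = 8·20/2 = 80 kN
Superposition: R_A = 1183/12 kN, R_B = 1301/12 kN

R_A = 1183/12 kN, R_B = 1301/12 kN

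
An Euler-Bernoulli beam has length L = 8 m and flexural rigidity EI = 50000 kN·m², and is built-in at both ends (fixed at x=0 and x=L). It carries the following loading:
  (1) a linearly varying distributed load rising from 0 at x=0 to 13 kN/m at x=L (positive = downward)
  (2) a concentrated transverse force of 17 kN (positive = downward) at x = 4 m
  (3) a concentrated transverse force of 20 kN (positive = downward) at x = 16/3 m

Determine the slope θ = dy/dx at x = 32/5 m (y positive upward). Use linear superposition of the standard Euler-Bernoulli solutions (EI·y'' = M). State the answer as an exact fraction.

θ(32/5) = 134329/105468750 rad

Load 1 — triangular load w₀=13 kN/m (0→w₀ over full span):
  θ_1 = -w₀(2x(L-x)(L-2x)(x+2L)+x²(L-x)²)/(120LEI) = -13·(2·(32/5)·(8-(32/5))·(8-2·(32/5))·((32/5)+2·8)+(32/5)²·(8-(32/5))²)/(120·8·50000) = 3328/5859375 rad
Load 2 — point force P=17 kN at a=4 m (b=L-a=4):
  θ_2 = Pa²(L-x)(2bL-(3b+a)(L-x))/(2L³EI)  [x>a] = 17·4²·(8-(32/5))·(2·4·8-(3·4+4)·(8-(32/5)))/(2·8³·50000) = 51/156250 rad
Load 3 — point force P=20 kN at a=16/3 m (b=L-a=8/3):
  θ_3 = Pa²(L-x)(2bL-(3b+a)(L-x))/(2L³EI)  [x>a] = 20·(16/3)²·(8-(32/5))·(2·(8/3)·8-(3·(8/3)+(16/3))·(8-(32/5)))/(2·8³·50000) = 32/84375 rad
Superposition: θ = Σ θ_i = 134329/105468750 rad ≈ 0.001274 rad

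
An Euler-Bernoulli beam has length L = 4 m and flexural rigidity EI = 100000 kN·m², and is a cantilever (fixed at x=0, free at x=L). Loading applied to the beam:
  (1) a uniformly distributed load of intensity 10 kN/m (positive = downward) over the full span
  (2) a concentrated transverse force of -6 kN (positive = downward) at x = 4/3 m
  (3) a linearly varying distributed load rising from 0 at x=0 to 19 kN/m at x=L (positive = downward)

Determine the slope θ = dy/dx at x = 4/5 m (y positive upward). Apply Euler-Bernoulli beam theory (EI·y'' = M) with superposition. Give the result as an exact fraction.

θ(4/5) = -27319/23437500 rad

Load 1 — uniform load w=10 kN/m over full span:
  θ_1 = -wx(x²-3Lx+3L²)/(6EI) = -10·(4/5)·((4/5)²-3·4·(4/5)+3·4²)/(6·100000) = -122/234375 rad
Load 2 — point force P=-6 kN at a=4/3 m (b=L-a=8/3):
  θ_2 = -Px(2a-x)/(2EI)  [x≤a] = -(-6)·(4/5)·(2·(4/3)-(4/5))/(2·100000) = 7/156250 rad
Load 3 — triangular load w₀=19 kN/m (0→w₀ over full span):
  θ_3 = (w₀Lx²/4-w₀L²x/3-w₀x⁴/(24L))/EI = (19·4·(4/5)²/4-19·4²·(4/5)/3-19·(4/5)⁴/(24·4))/100000 = -16169/23437500 rad
Superposition: θ = Σ θ_i = -27319/23437500 rad ≈ -0.001166 rad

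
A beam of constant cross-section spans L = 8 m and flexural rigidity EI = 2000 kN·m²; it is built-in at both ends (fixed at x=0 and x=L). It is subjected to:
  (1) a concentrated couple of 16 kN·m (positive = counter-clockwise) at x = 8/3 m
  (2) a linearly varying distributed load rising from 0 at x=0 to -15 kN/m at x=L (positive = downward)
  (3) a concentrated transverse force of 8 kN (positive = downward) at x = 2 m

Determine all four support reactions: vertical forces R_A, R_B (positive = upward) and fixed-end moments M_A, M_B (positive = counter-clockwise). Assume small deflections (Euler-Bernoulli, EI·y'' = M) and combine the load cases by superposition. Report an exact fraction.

Load 1 — applied couple M₀=16 kN·m at a=8/3 m (b=L-a=16/3):
  R_A = 6M₀ab/L³ = 6·16·(8/3)·(16/3)/8³ = 8/3 kN
  M_A = M₀b(2a-b)/L² = 16·(16/3)·(2·(8/3)-(16/3))/8² = 0 kN·m
  R_B = -6M₀ab/L³ = -6·16·(8/3)·(16/3)/8³ = -8/3 kN
  M_B = M₀a(2b-a)/L² = 16·(8/3)·(2·(16/3)-(8/3))/8² = 16/3 kN·m
Load 2 — triangular load w₀=-15 kN/m (0→w₀ over full span):
  R_A = 3w₀L/20 = 3·(-15)·8/20 = -18 kN
  M_A = w₀L²/30 = (-15)·8²/30 = -32 kN·m
  R_B = 7w₀L/20 = 7·(-15)·8/20 = -42 kN
  M_B = -w₀L²/20 = -(-15)·8²/20 = 48 kN·m
Load 3 — point force P=8 kN at a=2 m (b=L-a=6):
  R_A = Pb²(3a+b)/L³ = 8·6²·(3·2+6)/8³ = 27/4 kN
  M_A = Pab²/L² = 8·2·6²/8² = 9 kN·m
  R_B = Pa²(a+3b)/L³ = 8·2²·(2+3·6)/8³ = 5/4 kN
  M_B = -Pa²b/L² = -8·2²·6/8² = -3 kN·m
Superposition: R_A = -103/12 kN, M_A = -23 kN·m, R_B = -521/12 kN, M_B = 151/3 kN·m

R_A = -103/12 kN, M_A = -23 kN·m, R_B = -521/12 kN, M_B = 151/3 kN·m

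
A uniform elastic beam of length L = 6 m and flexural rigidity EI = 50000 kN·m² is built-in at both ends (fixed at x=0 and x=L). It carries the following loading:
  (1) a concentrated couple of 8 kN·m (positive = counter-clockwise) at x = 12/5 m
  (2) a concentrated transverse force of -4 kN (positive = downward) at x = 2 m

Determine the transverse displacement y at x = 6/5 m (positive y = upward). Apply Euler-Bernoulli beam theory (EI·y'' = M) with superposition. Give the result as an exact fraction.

Load 1 — applied couple M₀=8 kN·m at a=12/5 m (b=L-a=18/5):
  y_1 = (R_Ax³/6 - M_Ax²/2)/EI  [x≤a] with R_A=48/25, M_A=24/25 = ((48/25)·(6/5)³/6 - (24/25)·(6/5)²/2)/50000 = -27/9765625 m
Load 2 — point force P=-4 kN at a=2 m (b=L-a=4):
  y_2 = -Pb²x²(3aL-(3a+b)x)/(6L³EI)  [x≤a] = -(-4)·4²·(6/5)²·(3·2·6-(3·2+4)·(6/5))/(6·6³·50000) = 8/234375 m
Superposition: y = Σ y_i = 919/29296875 m ≈ 0.000031 m

y(6/5) = 919/29296875 m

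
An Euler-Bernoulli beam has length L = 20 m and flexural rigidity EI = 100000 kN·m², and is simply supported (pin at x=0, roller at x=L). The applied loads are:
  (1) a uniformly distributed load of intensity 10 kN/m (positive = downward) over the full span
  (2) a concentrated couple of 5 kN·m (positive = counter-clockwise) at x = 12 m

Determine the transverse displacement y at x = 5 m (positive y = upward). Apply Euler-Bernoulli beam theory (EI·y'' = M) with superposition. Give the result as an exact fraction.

y(5) = -23811/160000 m

Load 1 — uniform load w=10 kN/m over full span:
  y_1 = -wx(L³-2Lx²+x³)/(24EI) = -10·5·(20³-2·20·5²+5³)/(24·100000) = -19/128 m
Load 2 — applied couple M₀=5 kN·m at a=12 m (b=L-a=8):
  y_2 = (M₀x³/(6L)+C₁x)/EI  [x≤a] with C₁=M₀(3b²-L²)/(6L)=-26/3 = (5·5³/(6·20)+(-26/3)·5)/100000 = -61/160000 m
Superposition: y = Σ y_i = -23811/160000 m ≈ -0.148819 m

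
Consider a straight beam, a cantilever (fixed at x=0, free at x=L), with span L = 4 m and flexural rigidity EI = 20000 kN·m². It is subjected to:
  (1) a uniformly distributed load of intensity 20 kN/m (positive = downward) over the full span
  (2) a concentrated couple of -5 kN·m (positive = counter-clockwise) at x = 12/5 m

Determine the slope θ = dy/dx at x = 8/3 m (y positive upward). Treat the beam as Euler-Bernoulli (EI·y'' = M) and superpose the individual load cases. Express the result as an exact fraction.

Load 1 — uniform load w=20 kN/m over full span:
  θ_1 = -wx(x²-3Lx+3L²)/(6EI) = -20·(8/3)·((8/3)²-3·4·(8/3)+3·4²)/(6·20000) = -104/10125 rad
Load 2 — applied couple M₀=-5 kN·m at a=12/5 m (b=L-a=8/5):
  θ_2 = M₀a/EI  [x>a] = (-5)·(12/5)/20000 = -3/5000 rad
Superposition: θ = Σ θ_i = -4403/405000 rad ≈ -0.010872 rad

θ(8/3) = -4403/405000 rad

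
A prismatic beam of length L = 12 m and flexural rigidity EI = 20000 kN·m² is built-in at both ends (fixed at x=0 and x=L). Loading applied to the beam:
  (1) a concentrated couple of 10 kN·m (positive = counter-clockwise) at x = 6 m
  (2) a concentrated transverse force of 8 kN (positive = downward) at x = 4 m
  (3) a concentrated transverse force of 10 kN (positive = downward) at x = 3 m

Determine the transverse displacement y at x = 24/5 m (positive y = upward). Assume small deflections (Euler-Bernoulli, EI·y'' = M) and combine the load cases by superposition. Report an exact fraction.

Load 1 — applied couple M₀=10 kN·m at a=6 m (b=L-a=6):
  y_1 = (R_Ax³/6 - M_Ax²/2)/EI  [x≤a] with R_A=5/4, M_A=5/2 = ((5/4)·(24/5)³/6 - (5/2)·(24/5)²/2)/20000 = -9/31250 m
Load 2 — point force P=8 kN at a=4 m (b=L-a=8):
  y_2 = -Pa²(L-x)²(3bL-(3b+a)(L-x))/(6L³EI)  [x>a] = -8·4²·(12-(24/5))²·(3·8·12-(3·8+4)·(12-(24/5)))/(6·12³·20000) = -216/78125 m
Load 3 — point force P=10 kN at a=3 m (b=L-a=9):
  y_3 = -Pa²(L-x)²(3bL-(3b+a)(L-x))/(6L³EI)  [x>a] = -10·3²·(12-(24/5))²·(3·9·12-(3·9+3)·(12-(24/5)))/(6·12³·20000) = -243/100000 m
Superposition: y = Σ y_i = -13707/2500000 m ≈ -0.005483 m

y(24/5) = -13707/2500000 m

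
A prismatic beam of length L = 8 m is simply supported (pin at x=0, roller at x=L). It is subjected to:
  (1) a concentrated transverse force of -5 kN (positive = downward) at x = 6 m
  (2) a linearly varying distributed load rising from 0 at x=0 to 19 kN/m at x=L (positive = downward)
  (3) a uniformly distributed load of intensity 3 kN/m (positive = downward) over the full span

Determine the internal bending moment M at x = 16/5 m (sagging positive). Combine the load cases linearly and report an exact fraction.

Load 1 — point force P=-5 kN at a=6 m (b=L-a=2):
  M_1 = Pbx/L  [x≤a] = (-5)·2·(16/5)/8 = -4 kN·m
Load 2 — triangular load w₀=19 kN/m (0→w₀ over full span):
  M_2 = w₀Lx/6 - w₀x³/(6L) = 19·8·(16/5)/6 - 19·(16/5)³/(6·8) = 8512/125 kN·m
Load 3 — uniform load w=3 kN/m over full span:
  M_3 = wx(L-x)/2 = 3·(16/5)·(8-(16/5))/2 = 576/25 kN·m
Superposition: M = Σ M_i = 10892/125 kN·m ≈ 87.136000 kN·m

M(16/5) = 10892/125 kN·m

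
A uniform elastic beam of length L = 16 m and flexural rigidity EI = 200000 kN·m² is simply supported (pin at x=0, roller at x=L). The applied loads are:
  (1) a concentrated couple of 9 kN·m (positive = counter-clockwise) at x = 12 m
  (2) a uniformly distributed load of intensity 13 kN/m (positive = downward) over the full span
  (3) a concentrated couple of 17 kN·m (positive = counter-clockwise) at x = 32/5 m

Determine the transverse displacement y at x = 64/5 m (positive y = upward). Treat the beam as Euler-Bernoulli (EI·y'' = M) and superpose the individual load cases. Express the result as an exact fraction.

Load 1 — applied couple M₀=9 kN·m at a=12 m (b=L-a=4):
  y_1 = (M₀x³/(6L)-M₀(x-a)²/2+C₁x)/EI  [x>a] with C₁=M₀(3b²-L²)/(6L)=-39/2 = (9·(64/5)³/(6·16)-9·((64/5)-12)²/2+(-39/2)·(64/5))/200000 = -873/3125000 m
Load 2 — uniform load w=13 kN/m over full span:
  y_2 = -wx(L³-2Lx²+x³)/(24EI) = -13·(64/5)·(16³-2·16·(64/5)²+(64/5)³)/(24·200000) = -193024/5859375 m
Load 3 — applied couple M₀=17 kN·m at a=32/5 m (b=L-a=48/5):
  y_3 = (M₀x³/(6L)-M₀(x-a)²/2+C₁x)/EI  [x>a] with C₁=M₀(3b²-L²)/(6L)=272/75 = (17·(64/5)³/(6·16)-17·((64/5)-(32/5))²/2+(272/75)·(64/5))/200000 = 136/390625 m
Superposition: y = Σ y_i = -1540967/46875000 m ≈ -0.032874 m

y(64/5) = -1540967/46875000 m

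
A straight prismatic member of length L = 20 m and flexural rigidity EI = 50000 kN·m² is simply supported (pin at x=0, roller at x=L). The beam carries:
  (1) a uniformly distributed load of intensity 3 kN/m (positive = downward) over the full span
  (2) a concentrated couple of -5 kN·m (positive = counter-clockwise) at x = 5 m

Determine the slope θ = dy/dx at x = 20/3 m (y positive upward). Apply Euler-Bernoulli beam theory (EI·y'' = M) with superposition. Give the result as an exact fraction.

Load 1 — uniform load w=3 kN/m over full span:
  θ_1 = -w(L³-6Lx²+4x³)/(24EI) = -3·(20³-6·20·(20/3)²+4·(20/3)³)/(24·50000) = -13/1350 rad
Load 2 — applied couple M₀=-5 kN·m at a=5 m (b=L-a=15):
  θ_2 = (M₀x²/(2L)-M₀(x-a)+C₁)/EI  [x>a] with C₁=M₀(3b²-L²)/(6L)=-275/24 = ((-5)·(20/3)²/(2·20)-(-5)·((20/3)-5)+(-275/24))/50000 = -1/5760 rad
Superposition: θ = Σ θ_i = -847/86400 rad ≈ -0.009803 rad

θ(20/3) = -847/86400 rad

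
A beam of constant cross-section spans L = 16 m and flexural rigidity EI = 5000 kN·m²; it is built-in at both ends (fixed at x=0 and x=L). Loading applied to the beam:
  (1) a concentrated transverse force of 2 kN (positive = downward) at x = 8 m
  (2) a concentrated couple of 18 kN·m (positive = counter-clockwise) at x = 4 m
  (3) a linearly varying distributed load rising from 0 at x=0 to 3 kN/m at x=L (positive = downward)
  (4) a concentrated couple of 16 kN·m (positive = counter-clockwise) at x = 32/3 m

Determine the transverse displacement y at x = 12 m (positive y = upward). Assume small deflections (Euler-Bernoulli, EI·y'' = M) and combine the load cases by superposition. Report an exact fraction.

Load 1 — point force P=2 kN at a=8 m (b=L-a=8):
  y_1 = -Pa²(L-x)²(3bL-(3b+a)(L-x))/(6L³EI)  [x>a] = -2·8²·(16-12)²·(3·8·16-(3·8+8)·(16-12))/(6·16³·5000) = -8/1875 m
Load 2 — applied couple M₀=18 kN·m at a=4 m (b=L-a=12):
  y_2 = (R_Ax³/6 - M_Ax²/2 - M₀(x-a)²/2)/EI  [x>a] with R_A=81/64, M_A=-27/8 = ((81/64)·12³/6 - (-27/8)·12²/2 - 18·(12-4)²/2)/5000 = 63/10000 m
Load 3 — triangular load w₀=3 kN/m (0→w₀ over full span):
  y_3 = -w₀x²(L-x)²(x+2L)/(120LEI) = -3·12²·(16-12)²·(12+2·16)/(120·16·5000) = -99/3125 m
Load 4 — applied couple M₀=16 kN·m at a=32/3 m (b=L-a=16/3):
  y_4 = (R_Ax³/6 - M_Ax²/2 - M₀(x-a)²/2)/EI  [x>a] with R_A=4/3, M_A=16/3 = ((4/3)·12³/6 - (16/3)·12²/2 - 16·(12-(32/3))²/2)/5000 = -16/5625 m
Superposition: y = Σ y_i = -14621/450000 m ≈ -0.032491 m

y(12) = -14621/450000 m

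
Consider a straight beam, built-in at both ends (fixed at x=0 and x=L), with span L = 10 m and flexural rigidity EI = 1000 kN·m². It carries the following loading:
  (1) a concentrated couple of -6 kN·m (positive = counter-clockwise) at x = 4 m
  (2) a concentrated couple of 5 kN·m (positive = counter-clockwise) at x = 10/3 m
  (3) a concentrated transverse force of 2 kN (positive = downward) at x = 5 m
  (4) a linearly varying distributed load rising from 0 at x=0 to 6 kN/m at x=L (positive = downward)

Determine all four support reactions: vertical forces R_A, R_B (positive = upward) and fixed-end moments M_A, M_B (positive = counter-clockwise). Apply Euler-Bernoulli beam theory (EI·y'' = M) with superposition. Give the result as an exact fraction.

Load 1 — applied couple M₀=-6 kN·m at a=4 m (b=L-a=6):
  R_A = 6M₀ab/L³ = 6·(-6)·4·6/10³ = -108/125 kN
  M_A = M₀b(2a-b)/L² = (-6)·6·(2·4-6)/10² = -18/25 kN·m
  R_B = -6M₀ab/L³ = -6·(-6)·4·6/10³ = 108/125 kN
  M_B = M₀a(2b-a)/L² = (-6)·4·(2·6-4)/10² = -48/25 kN·m
Load 2 — applied couple M₀=5 kN·m at a=10/3 m (b=L-a=20/3):
  R_A = 6M₀ab/L³ = 6·5·(10/3)·(20/3)/10³ = 2/3 kN
  M_A = M₀b(2a-b)/L² = 5·(20/3)·(2·(10/3)-(20/3))/10² = 0 kN·m
  R_B = -6M₀ab/L³ = -6·5·(10/3)·(20/3)/10³ = -2/3 kN
  M_B = M₀a(2b-a)/L² = 5·(10/3)·(2·(20/3)-(10/3))/10² = 5/3 kN·m
Load 3 — point force P=2 kN at a=5 m (b=L-a=5):
  R_A = Pb²(3a+b)/L³ = 2·5²·(3·5+5)/10³ = 1 kN
  M_A = Pab²/L² = 2·5·5²/10² = 5/2 kN·m
  R_B = Pa²(a+3b)/L³ = 2·5²·(5+3·5)/10³ = 1 kN
  M_B = -Pa²b/L² = -2·5²·5/10² = -5/2 kN·m
Load 4 — triangular load w₀=6 kN/m (0→w₀ over full span):
  R_A = 3w₀L/20 = 3·6·10/20 = 9 kN
  M_A = w₀L²/30 = 6·10²/30 = 20 kN·m
  R_B = 7w₀L/20 = 7·6·10/20 = 21 kN
  M_B = -w₀L²/20 = -6·10²/20 = -30 kN·m
Superposition: R_A = 3676/375 kN, M_A = 1089/50 kN·m, R_B = 8324/375 kN, M_B = -4913/150 kN·m

R_A = 3676/375 kN, M_A = 1089/50 kN·m, R_B = 8324/375 kN, M_B = -4913/150 kN·m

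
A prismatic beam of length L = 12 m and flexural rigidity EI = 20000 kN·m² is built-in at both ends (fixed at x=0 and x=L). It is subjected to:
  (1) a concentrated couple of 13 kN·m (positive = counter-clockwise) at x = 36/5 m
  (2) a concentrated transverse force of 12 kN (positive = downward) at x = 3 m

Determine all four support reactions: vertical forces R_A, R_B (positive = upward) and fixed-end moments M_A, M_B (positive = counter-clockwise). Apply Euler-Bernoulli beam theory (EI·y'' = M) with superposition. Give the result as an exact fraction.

R_A = 2337/200 kN, M_A = 2441/100 kN·m, R_B = 63/200 kN, M_B = -519/100 kN·m

Load 1 — applied couple M₀=13 kN·m at a=36/5 m (b=L-a=24/5):
  R_A = 6M₀ab/L³ = 6·13·(36/5)·(24/5)/12³ = 39/25 kN
  M_A = M₀b(2a-b)/L² = 13·(24/5)·(2·(36/5)-(24/5))/12² = 104/25 kN·m
  R_B = -6M₀ab/L³ = -6·13·(36/5)·(24/5)/12³ = -39/25 kN
  M_B = M₀a(2b-a)/L² = 13·(36/5)·(2·(24/5)-(36/5))/12² = 39/25 kN·m
Load 2 — point force P=12 kN at a=3 m (b=L-a=9):
  R_A = Pb²(3a+b)/L³ = 12·9²·(3·3+9)/12³ = 81/8 kN
  M_A = Pab²/L² = 12·3·9²/12² = 81/4 kN·m
  R_B = Pa²(a+3b)/L³ = 12·3²·(3+3·9)/12³ = 15/8 kN
  M_B = -Pa²b/L² = -12·3²·9/12² = -27/4 kN·m
Superposition: R_A = 2337/200 kN, M_A = 2441/100 kN·m, R_B = 63/200 kN, M_B = -519/100 kN·m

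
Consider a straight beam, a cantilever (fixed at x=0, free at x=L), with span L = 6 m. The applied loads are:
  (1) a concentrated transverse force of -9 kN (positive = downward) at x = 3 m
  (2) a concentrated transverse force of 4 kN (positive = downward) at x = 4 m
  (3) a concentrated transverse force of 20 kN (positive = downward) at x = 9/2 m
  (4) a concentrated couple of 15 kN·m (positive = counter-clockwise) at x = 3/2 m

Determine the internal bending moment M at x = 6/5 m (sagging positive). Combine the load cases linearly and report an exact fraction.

Load 1 — point force P=-9 kN at a=3 m (b=L-a=3):
  M_1 = -P(a-x)  [x≤a] = -(-9)·(3-(6/5)) = 81/5 kN·m
Load 2 — point force P=4 kN at a=4 m (b=L-a=2):
  M_2 = -P(a-x)  [x≤a] = -4·(4-(6/5)) = -56/5 kN·m
Load 3 — point force P=20 kN at a=9/2 m (b=L-a=3/2):
  M_3 = -P(a-x)  [x≤a] = -20·((9/2)-(6/5)) = -66 kN·m
Load 4 — applied couple M₀=15 kN·m at a=3/2 m (b=L-a=9/2):
  M_4 = M₀  [x≤a] = 15 = 15 kN·m
Superposition: M = Σ M_i = -46 kN·m ≈ -46.000000 kN·m

M(6/5) = -46 kN·m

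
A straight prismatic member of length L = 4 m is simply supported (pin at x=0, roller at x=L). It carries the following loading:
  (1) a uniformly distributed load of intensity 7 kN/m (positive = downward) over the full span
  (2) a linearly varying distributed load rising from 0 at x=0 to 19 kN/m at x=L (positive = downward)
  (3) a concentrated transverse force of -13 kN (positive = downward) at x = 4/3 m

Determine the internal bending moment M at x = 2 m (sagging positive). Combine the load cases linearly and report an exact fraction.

Load 1 — uniform load w=7 kN/m over full span:
  M_1 = wx(L-x)/2 = 7·2·(4-2)/2 = 14 kN·m
Load 2 — triangular load w₀=19 kN/m (0→w₀ over full span):
  M_2 = w₀Lx/6 - w₀x³/(6L) = 19·4·2/6 - 19·2³/(6·4) = 19 kN·m
Load 3 — point force P=-13 kN at a=4/3 m (b=L-a=8/3):
  M_3 = Pa(L-x)/L  [x>a] = (-13)·(4/3)·(4-2)/4 = -26/3 kN·m
Superposition: M = Σ M_i = 73/3 kN·m ≈ 24.333333 kN·m

M(2) = 73/3 kN·m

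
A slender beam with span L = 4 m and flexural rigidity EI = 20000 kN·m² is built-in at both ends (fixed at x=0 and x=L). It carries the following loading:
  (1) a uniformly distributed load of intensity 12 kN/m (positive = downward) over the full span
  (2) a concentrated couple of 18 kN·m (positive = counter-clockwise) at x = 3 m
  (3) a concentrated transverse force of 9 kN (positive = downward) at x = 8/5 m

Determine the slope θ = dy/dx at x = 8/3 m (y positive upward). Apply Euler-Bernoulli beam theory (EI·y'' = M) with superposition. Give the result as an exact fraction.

θ(8/3) = 32173/67500000 rad

Load 1 — uniform load w=12 kN/m over full span:
  θ_1 = -wx(L-x)(L-2x)/(12EI) = -12·(8/3)·(4-(8/3))·(4-2·(8/3))/(12·20000) = 4/16875 rad
Load 2 — applied couple M₀=18 kN·m at a=3 m (b=L-a=1):
  θ_2 = (R_Ax²/2 - M_Ax)/EI  [x≤a] with R_A=81/16, M_A=45/8 = ((81/16)·(8/3)²/2 - (45/8)·(8/3))/20000 = 3/20000 rad
Load 3 — point force P=9 kN at a=8/5 m (b=L-a=12/5):
  θ_3 = Pa²(L-x)(2bL-(3b+a)(L-x))/(2L³EI)  [x>a] = 9·(8/5)²·(4-(8/3))·(2·(12/5)·4-(3·(12/5)+(8/5))·(4-(8/3)))/(2·4³·20000) = 7/78125 rad
Superposition: θ = Σ θ_i = 32173/67500000 rad ≈ 0.000477 rad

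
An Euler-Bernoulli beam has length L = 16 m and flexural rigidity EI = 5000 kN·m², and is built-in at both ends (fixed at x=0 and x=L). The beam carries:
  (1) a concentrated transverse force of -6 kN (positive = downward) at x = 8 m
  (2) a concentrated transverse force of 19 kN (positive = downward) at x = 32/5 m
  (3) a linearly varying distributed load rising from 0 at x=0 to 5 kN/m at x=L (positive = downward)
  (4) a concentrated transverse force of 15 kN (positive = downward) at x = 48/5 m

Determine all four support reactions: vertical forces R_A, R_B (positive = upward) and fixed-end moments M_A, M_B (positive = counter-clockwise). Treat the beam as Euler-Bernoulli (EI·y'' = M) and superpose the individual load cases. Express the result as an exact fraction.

R_A = 3324/125 kN, M_A = 36556/375 kN·m, R_B = 5176/125 kN, M_B = -14468/125 kN·m

Load 1 — point force P=-6 kN at a=8 m (b=L-a=8):
  R_A = Pb²(3a+b)/L³ = (-6)·8²·(3·8+8)/16³ = -3 kN
  M_A = Pab²/L² = (-6)·8·8²/16² = -12 kN·m
  R_B = Pa²(a+3b)/L³ = (-6)·8²·(8+3·8)/16³ = -3 kN
  M_B = -Pa²b/L² = -(-6)·8²·8/16² = 12 kN·m
Load 2 — point force P=19 kN at a=32/5 m (b=L-a=48/5):
  R_A = Pb²(3a+b)/L³ = 19·(48/5)²·(3·(32/5)+(48/5))/16³ = 1539/125 kN
  M_A = Pab²/L² = 19·(32/5)·(48/5)²/16² = 5472/125 kN·m
  R_B = Pa²(a+3b)/L³ = 19·(32/5)²·((32/5)+3·(48/5))/16³ = 836/125 kN
  M_B = -Pa²b/L² = -19·(32/5)²·(48/5)/16² = -3648/125 kN·m
Load 3 — triangular load w₀=5 kN/m (0→w₀ over full span):
  R_A = 3w₀L/20 = 3·5·16/20 = 12 kN
  M_A = w₀L²/30 = 5·16²/30 = 128/3 kN·m
  R_B = 7w₀L/20 = 7·5·16/20 = 28 kN
  M_B = -w₀L²/20 = -5·16²/20 = -64 kN·m
Load 4 — point force P=15 kN at a=48/5 m (b=L-a=32/5):
  R_A = Pb²(3a+b)/L³ = 15·(32/5)²·(3·(48/5)+(32/5))/16³ = 132/25 kN
  M_A = Pab²/L² = 15·(48/5)·(32/5)²/16² = 576/25 kN·m
  R_B = Pa²(a+3b)/L³ = 15·(48/5)²·((48/5)+3·(32/5))/16³ = 243/25 kN
  M_B = -Pa²b/L² = -15·(48/5)²·(32/5)/16² = -864/25 kN·m
Superposition: R_A = 3324/125 kN, M_A = 36556/375 kN·m, R_B = 5176/125 kN, M_B = -14468/125 kN·m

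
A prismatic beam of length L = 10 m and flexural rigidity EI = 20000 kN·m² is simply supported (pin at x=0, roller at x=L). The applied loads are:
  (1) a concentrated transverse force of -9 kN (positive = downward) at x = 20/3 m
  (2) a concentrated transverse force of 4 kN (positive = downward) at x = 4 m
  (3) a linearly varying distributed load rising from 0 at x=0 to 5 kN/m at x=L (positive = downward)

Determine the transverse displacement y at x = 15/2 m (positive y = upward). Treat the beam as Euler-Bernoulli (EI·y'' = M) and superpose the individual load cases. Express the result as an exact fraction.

Load 1 — point force P=-9 kN at a=20/3 m (b=L-a=10/3):
  y_1 = -Pa(L-x)(2Lx-a²-x²)/(6LEI)  [x>a] = -(-9)·(20/3)·(10-(15/2))·(2·10·(15/2)-(20/3)²-(15/2)²)/(6·10·20000) = 71/11520 m
Load 2 — point force P=4 kN at a=4 m (b=L-a=6):
  y_2 = -Pa(L-x)(2Lx-a²-x²)/(6LEI)  [x>a] = -4·4·(10-(15/2))·(2·10·(15/2)-4²-(15/2)²)/(6·10·20000) = -311/120000 m
Load 3 — triangular load w₀=5 kN/m (0→w₀ over full span):
  y_3 = -w₀x(7L⁴-10L²x²+3x⁴)/(360LEI) = -5·(15/2)·(7·10⁴-10·10²·(15/2)²+3·(15/2)⁴)/(360·10·20000) = -595/49152 m
Superposition: y = Σ y_i = -786473/92160000 m ≈ -0.008534 m

y(15/2) = -786473/92160000 m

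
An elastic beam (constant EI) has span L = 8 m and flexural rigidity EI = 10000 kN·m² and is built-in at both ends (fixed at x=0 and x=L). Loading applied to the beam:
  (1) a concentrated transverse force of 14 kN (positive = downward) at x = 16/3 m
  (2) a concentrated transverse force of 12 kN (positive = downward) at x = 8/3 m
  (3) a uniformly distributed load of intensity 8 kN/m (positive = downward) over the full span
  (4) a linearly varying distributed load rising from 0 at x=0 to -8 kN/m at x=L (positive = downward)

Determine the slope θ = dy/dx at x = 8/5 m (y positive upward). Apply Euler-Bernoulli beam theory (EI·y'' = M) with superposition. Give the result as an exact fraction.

Load 1 — point force P=14 kN at a=16/3 m (b=L-a=8/3):
  θ_1 = -Pb²x(2aL-(3a+b)x)/(2L³EI)  [x≤a] = -14·(8/3)²·(8/5)·(2·(16/3)·8-(3·(16/3)+(8/3))·(8/5))/(2·8³·10000) = -364/421875 rad
Load 2 — point force P=12 kN at a=8/3 m (b=L-a=16/3):
  θ_2 = -Pb²x(2aL-(3a+b)x)/(2L³EI)  [x≤a] = -12·(16/3)²·(8/5)·(2·(8/3)·8-(3·(8/3)+(16/3))·(8/5))/(2·8³·10000) = -32/28125 rad
Load 3 — uniform load w=8 kN/m over full span:
  θ_3 = -wx(L-x)(L-2x)/(12EI) = -8·(8/5)·(8-(8/5))·(8-2·(8/5))/(12·10000) = -256/78125 rad
Load 4 — triangular load w₀=-8 kN/m (0→w₀ over full span):
  θ_4 = -w₀(2x(L-x)(L-2x)(x+2L)+x²(L-x)²)/(120LEI) = -(-8)·(2·(8/5)·(8-(8/5))·(8-2·(8/5))·((8/5)+2·8)+(8/5)²·(8-(8/5))²)/(120·8·10000) = 1792/1171875 rad
Superposition: θ = Σ θ_i = -39532/10546875 rad ≈ -0.003748 rad

θ(8/5) = -39532/10546875 rad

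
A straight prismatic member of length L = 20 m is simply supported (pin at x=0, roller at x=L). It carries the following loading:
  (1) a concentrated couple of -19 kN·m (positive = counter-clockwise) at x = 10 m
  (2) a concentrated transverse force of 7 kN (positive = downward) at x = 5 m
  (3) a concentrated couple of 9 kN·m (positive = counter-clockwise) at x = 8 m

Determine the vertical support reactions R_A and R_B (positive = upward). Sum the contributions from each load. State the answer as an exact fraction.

R_A = 19/4 kN, R_B = 9/4 kN

Load 1 — applied couple M₀=-19 kN·m at a=10 m (b=L-a=10):
  R_A = M₀/L = (-19)/20 = -19/20 kN
  R_B = -M₀/L = -(-19)/20 = 19/20 kN
Load 2 — point force P=7 kN at a=5 m (b=L-a=15):
  R_A = Pb/L = 7·15/20 = 21/4 kN
  R_B = Pa/L = 7·5/20 = 7/4 kN
Load 3 — applied couple M₀=9 kN·m at a=8 m (b=L-a=12):
  R_A = M₀/L = 9/20 kN
  R_B = -M₀/L = -9/20 kN
Superposition: R_A = 19/4 kN, R_B = 9/4 kN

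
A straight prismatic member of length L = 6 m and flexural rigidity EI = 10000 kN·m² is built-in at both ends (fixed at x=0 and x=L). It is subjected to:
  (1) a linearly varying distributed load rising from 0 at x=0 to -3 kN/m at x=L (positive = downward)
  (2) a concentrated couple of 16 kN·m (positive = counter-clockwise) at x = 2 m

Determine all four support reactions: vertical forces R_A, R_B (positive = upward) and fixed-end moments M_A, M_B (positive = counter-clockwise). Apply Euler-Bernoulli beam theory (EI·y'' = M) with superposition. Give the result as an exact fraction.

Load 1 — triangular load w₀=-3 kN/m (0→w₀ over full span):
  R_A = 3w₀L/20 = 3·(-3)·6/20 = -27/10 kN
  M_A = w₀L²/30 = (-3)·6²/30 = -18/5 kN·m
  R_B = 7w₀L/20 = 7·(-3)·6/20 = -63/10 kN
  M_B = -w₀L²/20 = -(-3)·6²/20 = 27/5 kN·m
Load 2 — applied couple M₀=16 kN·m at a=2 m (b=L-a=4):
  R_A = 6M₀ab/L³ = 6·16·2·4/6³ = 32/9 kN
  M_A = M₀b(2a-b)/L² = 16·4·(2·2-4)/6² = 0 kN·m
  R_B = -6M₀ab/L³ = -6·16·2·4/6³ = -32/9 kN
  M_B = M₀a(2b-a)/L² = 16·2·(2·4-2)/6² = 16/3 kN·m
Superposition: R_A = 77/90 kN, M_A = -18/5 kN·m, R_B = -887/90 kN, M_B = 161/15 kN·m

R_A = 77/90 kN, M_A = -18/5 kN·m, R_B = -887/90 kN, M_B = 161/15 kN·m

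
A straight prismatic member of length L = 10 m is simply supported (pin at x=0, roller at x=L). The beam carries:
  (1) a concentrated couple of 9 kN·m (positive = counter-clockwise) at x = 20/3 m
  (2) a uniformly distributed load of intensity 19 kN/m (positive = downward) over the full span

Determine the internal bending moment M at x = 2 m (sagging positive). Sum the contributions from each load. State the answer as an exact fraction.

Load 1 — applied couple M₀=9 kN·m at a=20/3 m (b=L-a=10/3):
  M_1 = M₀x/L  [x≤a] = 9·2/10 = 9/5 kN·m
Load 2 — uniform load w=19 kN/m over full span:
  M_2 = wx(L-x)/2 = 19·2·(10-2)/2 = 152 kN·m
Superposition: M = Σ M_i = 769/5 kN·m ≈ 153.800000 kN·m

M(2) = 769/5 kN·m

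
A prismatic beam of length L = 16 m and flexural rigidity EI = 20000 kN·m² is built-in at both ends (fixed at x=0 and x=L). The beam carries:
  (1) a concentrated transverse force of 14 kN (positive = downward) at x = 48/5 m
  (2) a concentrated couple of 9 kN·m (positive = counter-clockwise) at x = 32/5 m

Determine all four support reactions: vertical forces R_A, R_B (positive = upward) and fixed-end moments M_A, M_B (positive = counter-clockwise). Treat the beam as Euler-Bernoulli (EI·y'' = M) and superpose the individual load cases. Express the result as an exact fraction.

R_A = 2869/500 kN, M_A = 2823/125 kN·m, R_B = 4131/500 kN, M_B = -3672/125 kN·m

Load 1 — point force P=14 kN at a=48/5 m (b=L-a=32/5):
  R_A = Pb²(3a+b)/L³ = 14·(32/5)²·(3·(48/5)+(32/5))/16³ = 616/125 kN
  M_A = Pab²/L² = 14·(48/5)·(32/5)²/16² = 2688/125 kN·m
  R_B = Pa²(a+3b)/L³ = 14·(48/5)²·((48/5)+3·(32/5))/16³ = 1134/125 kN
  M_B = -Pa²b/L² = -14·(48/5)²·(32/5)/16² = -4032/125 kN·m
Load 2 — applied couple M₀=9 kN·m at a=32/5 m (b=L-a=48/5):
  R_A = 6M₀ab/L³ = 6·9·(32/5)·(48/5)/16³ = 81/100 kN
  M_A = M₀b(2a-b)/L² = 9·(48/5)·(2·(32/5)-(48/5))/16² = 27/25 kN·m
  R_B = -6M₀ab/L³ = -6·9·(32/5)·(48/5)/16³ = -81/100 kN
  M_B = M₀a(2b-a)/L² = 9·(32/5)·(2·(48/5)-(32/5))/16² = 72/25 kN·m
Superposition: R_A = 2869/500 kN, M_A = 2823/125 kN·m, R_B = 4131/500 kN, M_B = -3672/125 kN·m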